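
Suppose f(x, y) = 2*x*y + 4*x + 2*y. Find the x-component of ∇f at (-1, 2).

(∇f)_1 = ∂f/∂x = 2*y + 4
At (-1, 2): 8.

8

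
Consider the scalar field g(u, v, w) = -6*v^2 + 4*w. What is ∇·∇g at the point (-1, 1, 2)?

∂²g/∂u² = 0
∂²g/∂v² = -12
∂²g/∂w² = 0
∇²g = -12
At (-1, 1, 2): -12.

-12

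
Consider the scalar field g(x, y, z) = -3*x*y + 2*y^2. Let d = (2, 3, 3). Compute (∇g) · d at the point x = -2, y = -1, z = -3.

∂g/∂x = -3*y
∂g/∂y = -3*x + 4*y
∂g/∂z = 0
∇g at (-2, -1, -3) = (3, 2, 0)
∇g · d = (3)(2) + (2)(3) + (0)(3) = 12

12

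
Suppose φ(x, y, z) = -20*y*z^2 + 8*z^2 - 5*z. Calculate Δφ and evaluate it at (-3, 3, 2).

-104

∂²φ/∂x² = 0
∂²φ/∂y² = 0
∂²φ/∂z² = 8*(-5*y + 2)
∇²φ = -40*y + 16
At (-3, 3, 2): -104.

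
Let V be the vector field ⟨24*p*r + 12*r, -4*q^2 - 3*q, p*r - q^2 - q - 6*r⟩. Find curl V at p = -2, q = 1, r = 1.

(∇×V)₁ = ∂V₃/∂q − ∂V₂/∂r = -2*q - 1
(∇×V)₂ = ∂V₁/∂r − ∂V₃/∂p = 24*p - r + 12
(∇×V)₃ = ∂V₂/∂p − ∂V₁/∂q = 0
∇×V = (-2*q - 1, 24*p - r + 12, 0)
At (-2, 1, 1): (-3, -37, 0).

(-3, -37, 0)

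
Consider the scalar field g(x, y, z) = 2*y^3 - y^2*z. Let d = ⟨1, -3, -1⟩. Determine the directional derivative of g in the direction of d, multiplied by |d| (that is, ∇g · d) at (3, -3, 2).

-189

∂g/∂x = 0
∂g/∂y = 6*y^2 - 2*y*z
∂g/∂z = -y^2
∇g at (3, -3, 2) = (0, 66, -9)
∇g · d = (0)(1) + (66)(-3) + (-9)(-1) = -189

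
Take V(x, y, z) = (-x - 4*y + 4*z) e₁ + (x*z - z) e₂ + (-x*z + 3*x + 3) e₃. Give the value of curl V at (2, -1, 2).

(∇×V)₁ = ∂V₃/∂y − ∂V₂/∂z = -x + 1
(∇×V)₂ = ∂V₁/∂z − ∂V₃/∂x = z + 1
(∇×V)₃ = ∂V₂/∂x − ∂V₁/∂y = z + 4
∇×V = (-x + 1, z + 1, z + 4)
At (2, -1, 2): (-1, 3, 6).

(-1, 3, 6)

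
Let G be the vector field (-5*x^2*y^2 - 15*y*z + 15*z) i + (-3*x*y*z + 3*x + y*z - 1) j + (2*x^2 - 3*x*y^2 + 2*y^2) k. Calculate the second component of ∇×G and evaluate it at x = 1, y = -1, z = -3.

(∇×G)_2 = ∂G₁/∂z − ∂G₃/∂x
= -15*y + 15 − (4*x - 3*y^2)
= -4*x + 3*y^2 - 15*y + 15
At (1, -1, -3): 29.

29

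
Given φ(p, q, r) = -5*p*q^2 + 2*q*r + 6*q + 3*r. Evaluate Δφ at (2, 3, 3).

∂²φ/∂p² = 0
∂²φ/∂q² = -10*p
∂²φ/∂r² = 0
∇²φ = -10*p
At (2, 3, 3): -20.

-20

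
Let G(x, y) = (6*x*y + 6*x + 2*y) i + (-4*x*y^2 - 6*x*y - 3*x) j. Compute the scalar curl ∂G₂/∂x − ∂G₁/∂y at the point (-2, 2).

-21

∂G₂/∂x = -4*y^2 - 6*y - 3
∂G₁/∂y = 6*x + 2
Scalar curl = -6*x - 4*y^2 - 6*y - 5
At (-2, 2): -21.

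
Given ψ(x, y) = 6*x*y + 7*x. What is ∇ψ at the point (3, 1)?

∂ψ/∂x = 6*y + 7
∂ψ/∂y = 6*x
∇ψ = (6*y + 7, 6*x)
At (3, 1): (13, 18).

(13, 18)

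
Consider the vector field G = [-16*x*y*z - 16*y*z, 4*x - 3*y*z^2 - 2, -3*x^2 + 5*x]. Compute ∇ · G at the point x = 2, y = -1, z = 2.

∂G₁/∂x = -16*y*z
∂G₂/∂y = -3*z^2
∂G₃/∂z = 0
∇·G = -16*y*z - 3*z^2
At (2, -1, 2): 20.

20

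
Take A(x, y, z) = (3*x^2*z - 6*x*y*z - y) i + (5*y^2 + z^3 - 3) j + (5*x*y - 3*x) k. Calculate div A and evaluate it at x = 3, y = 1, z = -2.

-14

∂A₁/∂x = 6*x*z - 6*y*z
∂A₂/∂y = 10*y
∂A₃/∂z = 0
∇·A = 6*x*z - 6*y*z + 10*y
At (3, 1, -2): -14.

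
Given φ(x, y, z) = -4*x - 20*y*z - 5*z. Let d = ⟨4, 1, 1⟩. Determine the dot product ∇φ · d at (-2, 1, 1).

-61

∂φ/∂x = -4
∂φ/∂y = -20*z
∂φ/∂z = -20*y - 5
∇φ at (-2, 1, 1) = (-4, -20, -25)
∇φ · d = (-4)(4) + (-20)(1) + (-25)(1) = -61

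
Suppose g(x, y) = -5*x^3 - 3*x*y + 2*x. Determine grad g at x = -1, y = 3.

(-22, 3)

∂g/∂x = -15*x^2 - 3*y + 2
∂g/∂y = -3*x
∇g = (-15*x^2 - 3*y + 2, -3*x)
At (-1, 3): (-22, 3).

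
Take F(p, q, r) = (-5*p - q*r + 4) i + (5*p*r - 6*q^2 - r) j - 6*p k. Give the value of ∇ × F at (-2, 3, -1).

(11, 3, -6)

(∇×F)₁ = ∂F₃/∂q − ∂F₂/∂r = -5*p + 1
(∇×F)₂ = ∂F₁/∂r − ∂F₃/∂p = -q + 6
(∇×F)₃ = ∂F₂/∂p − ∂F₁/∂q = 6*r
∇×F = (-5*p + 1, -q + 6, 6*r)
At (-2, 3, -1): (11, 3, -6).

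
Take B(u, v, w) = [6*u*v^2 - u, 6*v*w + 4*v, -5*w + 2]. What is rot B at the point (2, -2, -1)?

(∇×B)₁ = ∂B₃/∂v − ∂B₂/∂w = -6*v
(∇×B)₂ = ∂B₁/∂w − ∂B₃/∂u = 0
(∇×B)₃ = ∂B₂/∂u − ∂B₁/∂v = -12*u*v
∇×B = (-6*v, 0, -12*u*v)
At (2, -2, -1): (12, 0, 48).

(12, 0, 48)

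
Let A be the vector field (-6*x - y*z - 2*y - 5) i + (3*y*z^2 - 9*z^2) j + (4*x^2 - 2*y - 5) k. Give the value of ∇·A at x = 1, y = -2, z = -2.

6

∂A₁/∂x = -6
∂A₂/∂y = 3*z^2
∂A₃/∂z = 0
∇·A = 3*z^2 - 6
At (1, -2, -2): 6.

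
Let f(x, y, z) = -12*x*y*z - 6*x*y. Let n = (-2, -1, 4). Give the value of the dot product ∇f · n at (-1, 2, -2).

∂f/∂x = -12*y*z - 6*y
∂f/∂y = -12*x*z - 6*x
∂f/∂z = -12*x*y
∇f at (-1, 2, -2) = (36, -18, 24)
∇f · n = (36)(-2) + (-18)(-1) + (24)(4) = 42

42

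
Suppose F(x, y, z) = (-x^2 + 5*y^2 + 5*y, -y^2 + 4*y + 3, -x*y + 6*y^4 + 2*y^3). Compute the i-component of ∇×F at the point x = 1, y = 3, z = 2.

(∇×F)_1 = ∂F₃/∂y − ∂F₂/∂z
= -x + 24*y^3 + 6*y^2 − (0)
= -x + 24*y^3 + 6*y^2
At (1, 3, 2): 701.

701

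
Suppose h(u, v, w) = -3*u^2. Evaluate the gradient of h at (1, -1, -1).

(-6, 0, 0)

∂h/∂u = -6*u
∂h/∂v = 0
∂h/∂w = 0
∇h = (-6*u, 0, 0)
At (1, -1, -1): (-6, 0, 0).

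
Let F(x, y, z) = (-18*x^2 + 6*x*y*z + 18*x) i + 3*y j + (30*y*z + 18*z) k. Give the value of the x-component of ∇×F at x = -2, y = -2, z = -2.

-60

(∇×F)_1 = ∂F₃/∂y − ∂F₂/∂z
= 30*z − (0)
= 30*z
At (-2, -2, -2): -60.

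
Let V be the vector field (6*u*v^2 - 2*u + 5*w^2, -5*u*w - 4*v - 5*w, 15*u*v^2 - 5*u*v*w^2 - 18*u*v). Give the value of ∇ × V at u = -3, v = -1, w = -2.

(∇×V)₁ = ∂V₃/∂v − ∂V₂/∂w = 30*u*v - 5*u*w^2 - 13*u + 5
(∇×V)₂ = ∂V₁/∂w − ∂V₃/∂u = -15*v^2 + 5*v*w^2 + 18*v + 10*w
(∇×V)₃ = ∂V₂/∂u − ∂V₁/∂v = -12*u*v - 5*w
∇×V = (30*u*v - 5*u*w^2 - 13*u + 5, -15*v^2 + 5*v*w^2 + 18*v + 10*w, -12*u*v - 5*w)
At (-3, -1, -2): (194, -73, -26).

(194, -73, -26)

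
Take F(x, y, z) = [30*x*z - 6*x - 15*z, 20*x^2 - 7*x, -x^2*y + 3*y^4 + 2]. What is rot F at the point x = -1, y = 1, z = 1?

(∇×F)₁ = ∂F₃/∂y − ∂F₂/∂z = -x^2 + 12*y^3
(∇×F)₂ = ∂F₁/∂z − ∂F₃/∂x = 2*x*y + 30*x - 15
(∇×F)₃ = ∂F₂/∂x − ∂F₁/∂y = 40*x - 7
∇×F = (-x^2 + 12*y^3, 2*x*y + 30*x - 15, 40*x - 7)
At (-1, 1, 1): (11, -47, -47).

(11, -47, -47)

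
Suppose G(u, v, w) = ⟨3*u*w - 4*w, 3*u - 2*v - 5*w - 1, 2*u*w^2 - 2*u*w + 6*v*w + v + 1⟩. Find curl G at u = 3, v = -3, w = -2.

(-6, -7, 3)

(∇×G)₁ = ∂G₃/∂v − ∂G₂/∂w = 6*w + 6
(∇×G)₂ = ∂G₁/∂w − ∂G₃/∂u = 3*u - 2*w^2 + 2*w - 4
(∇×G)₃ = ∂G₂/∂u − ∂G₁/∂v = 3
∇×G = (6*w + 6, 3*u - 2*w^2 + 2*w - 4, 3)
At (3, -3, -2): (-6, -7, 3).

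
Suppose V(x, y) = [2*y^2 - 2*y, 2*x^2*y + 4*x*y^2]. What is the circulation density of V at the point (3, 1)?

14

∂V₂/∂x = 4*x*y + 4*y^2
∂V₁/∂y = 4*y - 2
Scalar curl = 4*x*y + 4*y^2 - 4*y + 2
At (3, 1): 14.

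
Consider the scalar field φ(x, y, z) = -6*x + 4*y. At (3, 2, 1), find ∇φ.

(-6, 4, 0)

∂φ/∂x = -6
∂φ/∂y = 4
∂φ/∂z = 0
∇φ = (-6, 4, 0)
At (3, 2, 1): (-6, 4, 0).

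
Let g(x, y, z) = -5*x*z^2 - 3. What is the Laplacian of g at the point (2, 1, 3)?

-20

∂²g/∂x² = 0
∂²g/∂y² = 0
∂²g/∂z² = -10*x
∇²g = -10*x
At (2, 1, 3): -20.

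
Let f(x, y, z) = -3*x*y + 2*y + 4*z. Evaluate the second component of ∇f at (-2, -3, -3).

(∇f)_2 = ∂f/∂y = -3*x + 2
At (-2, -3, -3): 8.

8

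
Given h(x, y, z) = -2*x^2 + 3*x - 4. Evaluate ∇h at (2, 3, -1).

(-5, 0, 0)

∂h/∂x = -4*x + 3
∂h/∂y = 0
∂h/∂z = 0
∇h = (-4*x + 3, 0, 0)
At (2, 3, -1): (-5, 0, 0).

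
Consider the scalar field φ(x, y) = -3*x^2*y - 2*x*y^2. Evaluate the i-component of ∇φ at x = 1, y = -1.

(∇φ)_1 = ∂φ/∂x = -6*x*y - 2*y^2
At (1, -1): 4.

4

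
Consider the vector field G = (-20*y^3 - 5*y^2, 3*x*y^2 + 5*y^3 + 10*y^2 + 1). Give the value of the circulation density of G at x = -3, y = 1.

∂G₂/∂x = 3*y^2
∂G₁/∂y = -60*y^2 - 10*y
Scalar curl = 63*y^2 + 10*y
At (-3, 1): 73.

73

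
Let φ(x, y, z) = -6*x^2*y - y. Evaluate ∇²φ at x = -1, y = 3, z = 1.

∂²φ/∂x² = -12*y
∂²φ/∂y² = 0
∂²φ/∂z² = 0
∇²φ = -12*y
At (-1, 3, 1): -36.

-36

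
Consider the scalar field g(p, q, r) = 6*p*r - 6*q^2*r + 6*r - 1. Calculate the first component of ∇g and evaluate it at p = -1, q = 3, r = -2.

-12

(∇g)_1 = ∂g/∂p = 6*r
At (-1, 3, -2): -12.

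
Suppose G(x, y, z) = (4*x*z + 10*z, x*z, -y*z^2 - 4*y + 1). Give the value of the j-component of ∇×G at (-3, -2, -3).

(∇×G)_2 = ∂G₁/∂z − ∂G₃/∂x
= 4*x + 10 − (0)
= 4*x + 10
At (-3, -2, -3): -2.

-2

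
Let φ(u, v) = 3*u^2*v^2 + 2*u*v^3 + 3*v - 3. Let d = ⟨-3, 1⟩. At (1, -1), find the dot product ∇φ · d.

∂φ/∂u = 6*u*v^2 + 2*v^3
∂φ/∂v = 6*u^2*v + 6*u*v^2 + 3
∇φ at (1, -1) = (4, 3)
∇φ · d = (4)(-3) + (3)(1) = -9

-9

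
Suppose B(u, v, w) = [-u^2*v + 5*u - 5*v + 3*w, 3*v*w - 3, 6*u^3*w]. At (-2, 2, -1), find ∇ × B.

(-6, 75, 9)

(∇×B)₁ = ∂B₃/∂v − ∂B₂/∂w = -3*v
(∇×B)₂ = ∂B₁/∂w − ∂B₃/∂u = -18*u^2*w + 3
(∇×B)₃ = ∂B₂/∂u − ∂B₁/∂v = u^2 + 5
∇×B = (-3*v, -18*u^2*w + 3, u^2 + 5)
At (-2, 2, -1): (-6, 75, 9).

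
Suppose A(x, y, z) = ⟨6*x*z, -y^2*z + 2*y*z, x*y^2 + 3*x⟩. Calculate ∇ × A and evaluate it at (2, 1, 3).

(∇×A)₁ = ∂A₃/∂y − ∂A₂/∂z = 2*x*y + y^2 - 2*y
(∇×A)₂ = ∂A₁/∂z − ∂A₃/∂x = 6*x - y^2 - 3
(∇×A)₃ = ∂A₂/∂x − ∂A₁/∂y = 0
∇×A = (2*x*y + y^2 - 2*y, 6*x - y^2 - 3, 0)
At (2, 1, 3): (3, 8, 0).

(3, 8, 0)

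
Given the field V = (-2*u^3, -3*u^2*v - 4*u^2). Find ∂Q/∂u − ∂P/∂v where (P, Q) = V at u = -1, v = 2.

20

∂V₂/∂u = -6*u*v - 8*u
∂V₁/∂v = 0
Scalar curl = -6*u*v - 8*u
At (-1, 2): 20.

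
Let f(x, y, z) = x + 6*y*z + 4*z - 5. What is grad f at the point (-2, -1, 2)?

∂f/∂x = 1
∂f/∂y = 6*z
∂f/∂z = 6*y + 4
∇f = (1, 6*z, 6*y + 4)
At (-2, -1, 2): (1, 12, -2).

(1, 12, -2)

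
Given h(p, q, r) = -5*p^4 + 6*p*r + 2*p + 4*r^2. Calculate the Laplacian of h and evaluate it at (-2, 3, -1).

∂²h/∂p² = -60*p^2
∂²h/∂q² = 0
∂²h/∂r² = 8
∇²h = -60*p^2 + 8
At (-2, 3, -1): -232.

-232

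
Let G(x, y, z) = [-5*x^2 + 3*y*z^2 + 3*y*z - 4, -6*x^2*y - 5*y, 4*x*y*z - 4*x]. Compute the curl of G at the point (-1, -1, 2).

(∇×G)₁ = ∂G₃/∂y − ∂G₂/∂z = 4*x*z
(∇×G)₂ = ∂G₁/∂z − ∂G₃/∂x = 2*y*z + 3*y + 4
(∇×G)₃ = ∂G₂/∂x − ∂G₁/∂y = -12*x*y - 3*z^2 - 3*z
∇×G = (4*x*z, 2*y*z + 3*y + 4, -12*x*y - 3*z^2 - 3*z)
At (-1, -1, 2): (-8, -3, -30).

(-8, -3, -30)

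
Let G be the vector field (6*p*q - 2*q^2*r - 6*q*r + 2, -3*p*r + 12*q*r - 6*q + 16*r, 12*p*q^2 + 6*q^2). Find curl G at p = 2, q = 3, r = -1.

(134, -144, -27)

(∇×G)₁ = ∂G₃/∂q − ∂G₂/∂r = 24*p*q + 3*p - 16
(∇×G)₂ = ∂G₁/∂r − ∂G₃/∂p = -14*q^2 - 6*q
(∇×G)₃ = ∂G₂/∂p − ∂G₁/∂q = -6*p + 4*q*r + 3*r
∇×G = (24*p*q + 3*p - 16, -14*q^2 - 6*q, -6*p + 4*q*r + 3*r)
At (2, 3, -1): (134, -144, -27).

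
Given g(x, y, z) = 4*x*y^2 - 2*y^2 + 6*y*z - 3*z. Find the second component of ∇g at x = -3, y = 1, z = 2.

-16

(∇g)_2 = ∂g/∂y = 8*x*y - 4*y + 6*z
At (-3, 1, 2): -16.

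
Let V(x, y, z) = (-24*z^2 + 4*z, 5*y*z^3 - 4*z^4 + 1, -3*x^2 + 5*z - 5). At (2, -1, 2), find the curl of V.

(∇×V)₁ = ∂V₃/∂y − ∂V₂/∂z = -15*y*z^2 + 16*z^3
(∇×V)₂ = ∂V₁/∂z − ∂V₃/∂x = 6*x - 48*z + 4
(∇×V)₃ = ∂V₂/∂x − ∂V₁/∂y = 0
∇×V = (-15*y*z^2 + 16*z^3, 6*x - 48*z + 4, 0)
At (2, -1, 2): (188, -80, 0).

(188, -80, 0)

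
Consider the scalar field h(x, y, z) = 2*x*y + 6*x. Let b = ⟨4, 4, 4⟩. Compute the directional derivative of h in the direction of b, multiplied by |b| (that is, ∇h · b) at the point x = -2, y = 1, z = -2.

∂h/∂x = 2*y + 6
∂h/∂y = 2*x
∂h/∂z = 0
∇h at (-2, 1, -2) = (8, -4, 0)
∇h · b = (8)(4) + (-4)(4) + (0)(4) = 16

16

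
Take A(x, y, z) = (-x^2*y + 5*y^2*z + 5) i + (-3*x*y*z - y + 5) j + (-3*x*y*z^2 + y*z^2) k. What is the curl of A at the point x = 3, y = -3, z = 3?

(-99, -36, 126)

(∇×A)₁ = ∂A₃/∂y − ∂A₂/∂z = 3*x*y - 3*x*z^2 + z^2
(∇×A)₂ = ∂A₁/∂z − ∂A₃/∂x = 5*y^2 + 3*y*z^2
(∇×A)₃ = ∂A₂/∂x − ∂A₁/∂y = x^2 - 13*y*z
∇×A = (3*x*y - 3*x*z^2 + z^2, 5*y^2 + 3*y*z^2, x^2 - 13*y*z)
At (3, -3, 3): (-99, -36, 126).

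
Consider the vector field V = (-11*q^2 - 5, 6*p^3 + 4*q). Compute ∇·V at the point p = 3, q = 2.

∂V₁/∂p = 0
∂V₂/∂q = 4
∇·V = 4
At (3, 2): 4.

4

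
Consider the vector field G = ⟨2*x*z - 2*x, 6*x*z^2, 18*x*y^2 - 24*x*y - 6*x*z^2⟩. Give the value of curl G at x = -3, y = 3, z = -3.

(∇×G)₁ = ∂G₃/∂y − ∂G₂/∂z = 36*x*y - 12*x*z - 24*x
(∇×G)₂ = ∂G₁/∂z − ∂G₃/∂x = 2*x - 18*y^2 + 24*y + 6*z^2
(∇×G)₃ = ∂G₂/∂x − ∂G₁/∂y = 6*z^2
∇×G = (36*x*y - 12*x*z - 24*x, 2*x - 18*y^2 + 24*y + 6*z^2, 6*z^2)
At (-3, 3, -3): (-360, -42, 54).

(-360, -42, 54)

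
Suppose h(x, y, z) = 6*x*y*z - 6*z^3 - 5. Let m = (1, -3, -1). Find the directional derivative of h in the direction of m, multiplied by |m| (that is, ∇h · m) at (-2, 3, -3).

∂h/∂x = 6*y*z
∂h/∂y = 6*x*z
∂h/∂z = 6*x*y - 18*z^2
∇h at (-2, 3, -3) = (-54, 36, -198)
∇h · m = (-54)(1) + (36)(-3) + (-198)(-1) = 36

36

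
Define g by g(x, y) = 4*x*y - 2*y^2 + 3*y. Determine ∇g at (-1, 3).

∂g/∂x = 4*y
∂g/∂y = 4*x - 4*y + 3
∇g = (4*y, 4*x - 4*y + 3)
At (-1, 3): (12, -13).

(12, -13)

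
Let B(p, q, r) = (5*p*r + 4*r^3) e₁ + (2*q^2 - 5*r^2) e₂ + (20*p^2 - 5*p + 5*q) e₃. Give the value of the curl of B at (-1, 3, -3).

(∇×B)₁ = ∂B₃/∂q − ∂B₂/∂r = 10*r + 5
(∇×B)₂ = ∂B₁/∂r − ∂B₃/∂p = -35*p + 12*r^2 + 5
(∇×B)₃ = ∂B₂/∂p − ∂B₁/∂q = 0
∇×B = (10*r + 5, -35*p + 12*r^2 + 5, 0)
At (-1, 3, -3): (-25, 148, 0).

(-25, 148, 0)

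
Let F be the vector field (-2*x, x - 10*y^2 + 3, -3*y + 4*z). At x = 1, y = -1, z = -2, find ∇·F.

∂F₁/∂x = -2
∂F₂/∂y = -20*y
∂F₃/∂z = 4
∇·F = -20*y + 2
At (1, -1, -2): 22.

22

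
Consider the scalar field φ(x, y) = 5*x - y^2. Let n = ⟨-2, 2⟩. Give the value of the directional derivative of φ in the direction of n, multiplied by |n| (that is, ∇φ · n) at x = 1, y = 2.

∂φ/∂x = 5
∂φ/∂y = -2*y
∇φ at (1, 2) = (5, -4)
∇φ · n = (5)(-2) + (-4)(2) = -18

-18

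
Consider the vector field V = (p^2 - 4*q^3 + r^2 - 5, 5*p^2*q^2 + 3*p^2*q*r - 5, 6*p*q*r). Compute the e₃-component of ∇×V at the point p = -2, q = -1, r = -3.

(∇×V)_3 = ∂V₂/∂p − ∂V₁/∂q
= 10*p*q^2 + 6*p*q*r − (-12*q^2)
= 10*p*q^2 + 6*p*q*r + 12*q^2
At (-2, -1, -3): -44.

-44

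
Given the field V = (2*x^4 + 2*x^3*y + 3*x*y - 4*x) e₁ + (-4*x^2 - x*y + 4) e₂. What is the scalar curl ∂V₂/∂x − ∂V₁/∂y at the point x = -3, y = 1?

∂V₂/∂x = -8*x - y
∂V₁/∂y = 2*x^3 + 3*x
Scalar curl = -2*x^3 - 11*x - y
At (-3, 1): 86.

86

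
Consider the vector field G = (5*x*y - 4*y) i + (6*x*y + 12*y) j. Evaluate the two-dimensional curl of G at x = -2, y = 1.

20

∂G₂/∂x = 6*y
∂G₁/∂y = 5*x - 4
Scalar curl = -5*x + 6*y + 4
At (-2, 1): 20.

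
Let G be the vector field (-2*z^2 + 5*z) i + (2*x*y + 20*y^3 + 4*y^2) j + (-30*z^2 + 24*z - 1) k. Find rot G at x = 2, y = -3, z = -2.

(0, 13, -6)

(∇×G)₁ = ∂G₃/∂y − ∂G₂/∂z = 0
(∇×G)₂ = ∂G₁/∂z − ∂G₃/∂x = -4*z + 5
(∇×G)₃ = ∂G₂/∂x − ∂G₁/∂y = 2*y
∇×G = (0, -4*z + 5, 2*y)
At (2, -3, -2): (0, 13, -6).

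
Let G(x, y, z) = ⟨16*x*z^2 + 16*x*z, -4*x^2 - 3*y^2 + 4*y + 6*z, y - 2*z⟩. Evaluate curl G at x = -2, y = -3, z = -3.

(∇×G)₁ = ∂G₃/∂y − ∂G₂/∂z = -5
(∇×G)₂ = ∂G₁/∂z − ∂G₃/∂x = 32*x*z + 16*x
(∇×G)₃ = ∂G₂/∂x − ∂G₁/∂y = -8*x
∇×G = (-5, 32*x*z + 16*x, -8*x)
At (-2, -3, -3): (-5, 160, 16).

(-5, 160, 16)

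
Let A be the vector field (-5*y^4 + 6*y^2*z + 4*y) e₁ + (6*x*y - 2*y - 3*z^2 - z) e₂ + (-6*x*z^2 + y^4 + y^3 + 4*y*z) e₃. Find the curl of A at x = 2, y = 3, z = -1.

(∇×A)₁ = ∂A₃/∂y − ∂A₂/∂z = 4*y^3 + 3*y^2 + 10*z + 1
(∇×A)₂ = ∂A₁/∂z − ∂A₃/∂x = 6*y^2 + 6*z^2
(∇×A)₃ = ∂A₂/∂x − ∂A₁/∂y = 20*y^3 - 12*y*z + 6*y - 4
∇×A = (4*y^3 + 3*y^2 + 10*z + 1, 6*y^2 + 6*z^2, 20*y^3 - 12*y*z + 6*y - 4)
At (2, 3, -1): (126, 60, 590).

(126, 60, 590)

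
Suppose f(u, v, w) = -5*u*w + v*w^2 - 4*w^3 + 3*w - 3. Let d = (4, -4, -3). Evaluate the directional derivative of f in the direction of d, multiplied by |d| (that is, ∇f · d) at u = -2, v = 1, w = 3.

∂f/∂u = -5*w
∂f/∂v = w^2
∂f/∂w = -5*u + 2*v*w - 12*w^2 + 3
∇f at (-2, 1, 3) = (-15, 9, -89)
∇f · d = (-15)(4) + (9)(-4) + (-89)(-3) = 171

171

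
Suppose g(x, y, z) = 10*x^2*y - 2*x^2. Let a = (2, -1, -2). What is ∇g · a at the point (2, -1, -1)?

∂g/∂x = 20*x*y - 4*x
∂g/∂y = 10*x^2
∂g/∂z = 0
∇g at (2, -1, -1) = (-48, 40, 0)
∇g · a = (-48)(2) + (40)(-1) + (0)(-2) = -136

-136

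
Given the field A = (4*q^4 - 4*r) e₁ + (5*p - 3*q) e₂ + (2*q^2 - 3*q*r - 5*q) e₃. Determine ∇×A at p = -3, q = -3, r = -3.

(∇×A)₁ = ∂A₃/∂q − ∂A₂/∂r = 4*q - 3*r - 5
(∇×A)₂ = ∂A₁/∂r − ∂A₃/∂p = -4
(∇×A)₃ = ∂A₂/∂p − ∂A₁/∂q = -16*q^3 + 5
∇×A = (4*q - 3*r - 5, -4, -16*q^3 + 5)
At (-3, -3, -3): (-8, -4, 437).

(-8, -4, 437)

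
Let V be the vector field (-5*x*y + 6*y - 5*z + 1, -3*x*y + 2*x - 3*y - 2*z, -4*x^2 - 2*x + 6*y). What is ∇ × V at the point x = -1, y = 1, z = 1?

(∇×V)₁ = ∂V₃/∂y − ∂V₂/∂z = 8
(∇×V)₂ = ∂V₁/∂z − ∂V₃/∂x = 8*x - 3
(∇×V)₃ = ∂V₂/∂x − ∂V₁/∂y = 5*x - 3*y - 4
∇×V = (8, 8*x - 3, 5*x - 3*y - 4)
At (-1, 1, 1): (8, -11, -12).

(8, -11, -12)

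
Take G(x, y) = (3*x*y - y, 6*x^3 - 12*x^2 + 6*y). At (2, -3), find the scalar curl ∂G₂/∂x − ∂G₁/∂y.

19

∂G₂/∂x = 18*x^2 - 24*x
∂G₁/∂y = 3*x - 1
Scalar curl = 18*x^2 - 27*x + 1
At (2, -3): 19.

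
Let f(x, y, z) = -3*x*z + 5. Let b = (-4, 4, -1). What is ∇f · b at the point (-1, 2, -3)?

-39

∂f/∂x = -3*z
∂f/∂y = 0
∂f/∂z = -3*x
∇f at (-1, 2, -3) = (9, 0, 3)
∇f · b = (9)(-4) + (0)(4) + (3)(-1) = -39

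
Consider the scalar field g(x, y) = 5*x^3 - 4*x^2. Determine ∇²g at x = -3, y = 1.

-98

∂²g/∂x² = 2*(15*x - 4)
∂²g/∂y² = 0
∇²g = 30*x - 8
At (-3, 1): -98.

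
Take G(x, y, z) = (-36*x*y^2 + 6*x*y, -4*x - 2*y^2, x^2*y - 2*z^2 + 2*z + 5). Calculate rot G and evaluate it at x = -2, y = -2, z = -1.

(4, -8, 296)

(∇×G)₁ = ∂G₃/∂y − ∂G₂/∂z = x^2
(∇×G)₂ = ∂G₁/∂z − ∂G₃/∂x = -2*x*y
(∇×G)₃ = ∂G₂/∂x − ∂G₁/∂y = 72*x*y - 6*x - 4
∇×G = (x^2, -2*x*y, 72*x*y - 6*x - 4)
At (-2, -2, -1): (4, -8, 296).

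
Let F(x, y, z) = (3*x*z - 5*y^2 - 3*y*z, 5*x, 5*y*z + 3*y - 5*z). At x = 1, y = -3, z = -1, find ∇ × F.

(-2, 12, -28)

(∇×F)₁ = ∂F₃/∂y − ∂F₂/∂z = 5*z + 3
(∇×F)₂ = ∂F₁/∂z − ∂F₃/∂x = 3*x - 3*y
(∇×F)₃ = ∂F₂/∂x − ∂F₁/∂y = 10*y + 3*z + 5
∇×F = (5*z + 3, 3*x - 3*y, 10*y + 3*z + 5)
At (1, -3, -1): (-2, 12, -28).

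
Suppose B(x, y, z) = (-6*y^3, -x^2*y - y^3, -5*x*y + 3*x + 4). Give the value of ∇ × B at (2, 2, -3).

(-10, 7, 64)

(∇×B)₁ = ∂B₃/∂y − ∂B₂/∂z = -5*x
(∇×B)₂ = ∂B₁/∂z − ∂B₃/∂x = 5*y - 3
(∇×B)₃ = ∂B₂/∂x − ∂B₁/∂y = -2*x*y + 18*y^2
∇×B = (-5*x, 5*y - 3, -2*x*y + 18*y^2)
At (2, 2, -3): (-10, 7, 64).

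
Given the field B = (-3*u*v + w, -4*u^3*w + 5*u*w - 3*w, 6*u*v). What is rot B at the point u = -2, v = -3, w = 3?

(∇×B)₁ = ∂B₃/∂v − ∂B₂/∂w = 4*u^3 + u + 3
(∇×B)₂ = ∂B₁/∂w − ∂B₃/∂u = -6*v + 1
(∇×B)₃ = ∂B₂/∂u − ∂B₁/∂v = -12*u^2*w + 3*u + 5*w
∇×B = (4*u^3 + u + 3, -6*v + 1, -12*u^2*w + 3*u + 5*w)
At (-2, -3, 3): (-31, 19, -135).

(-31, 19, -135)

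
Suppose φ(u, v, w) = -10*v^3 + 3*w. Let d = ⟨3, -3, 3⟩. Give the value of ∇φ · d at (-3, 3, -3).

819

∂φ/∂u = 0
∂φ/∂v = -30*v^2
∂φ/∂w = 3
∇φ at (-3, 3, -3) = (0, -270, 3)
∇φ · d = (0)(3) + (-270)(-3) + (3)(3) = 819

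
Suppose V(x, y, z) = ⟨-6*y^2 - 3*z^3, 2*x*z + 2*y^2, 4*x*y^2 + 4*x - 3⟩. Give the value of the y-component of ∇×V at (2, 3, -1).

-49

(∇×V)_2 = ∂V₁/∂z − ∂V₃/∂x
= -9*z^2 − (4*y^2 + 4)
= -4*y^2 - 9*z^2 - 4
At (2, 3, -1): -49.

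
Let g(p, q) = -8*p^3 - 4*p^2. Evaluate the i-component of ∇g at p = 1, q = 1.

(∇g)_1 = ∂g/∂p = -24*p^2 - 8*p
At (1, 1): -32.

-32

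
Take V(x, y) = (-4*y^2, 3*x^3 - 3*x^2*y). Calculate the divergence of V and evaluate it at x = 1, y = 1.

∂V₁/∂x = 0
∂V₂/∂y = -3*x^2
∇·V = -3*x^2
At (1, 1): -3.

-3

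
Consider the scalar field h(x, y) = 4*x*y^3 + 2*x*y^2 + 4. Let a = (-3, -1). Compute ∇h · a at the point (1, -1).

-2

∂h/∂x = 4*y^3 + 2*y^2
∂h/∂y = 12*x*y^2 + 4*x*y
∇h at (1, -1) = (-2, 8)
∇h · a = (-2)(-3) + (8)(-1) = -2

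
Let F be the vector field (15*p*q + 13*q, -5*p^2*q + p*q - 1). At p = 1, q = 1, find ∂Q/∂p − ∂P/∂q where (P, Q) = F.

∂F₂/∂p = -10*p*q + q
∂F₁/∂q = 15*p + 13
Scalar curl = -10*p*q - 15*p + q - 13
At (1, 1): -37.

-37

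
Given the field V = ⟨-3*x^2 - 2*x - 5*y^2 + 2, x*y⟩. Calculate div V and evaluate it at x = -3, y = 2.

∂V₁/∂x = -6*x - 2
∂V₂/∂y = x
∇·V = -5*x - 2
At (-3, 2): 13.

13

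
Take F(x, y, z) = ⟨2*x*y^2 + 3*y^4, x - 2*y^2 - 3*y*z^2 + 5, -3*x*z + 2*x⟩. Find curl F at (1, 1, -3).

(∇×F)₁ = ∂F₃/∂y − ∂F₂/∂z = 6*y*z
(∇×F)₂ = ∂F₁/∂z − ∂F₃/∂x = 3*z - 2
(∇×F)₃ = ∂F₂/∂x − ∂F₁/∂y = -4*x*y - 12*y^3 + 1
∇×F = (6*y*z, 3*z - 2, -4*x*y - 12*y^3 + 1)
At (1, 1, -3): (-18, -11, -15).

(-18, -11, -15)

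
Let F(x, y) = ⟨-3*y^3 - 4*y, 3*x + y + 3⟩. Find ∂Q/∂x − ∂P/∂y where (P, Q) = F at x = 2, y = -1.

16

∂F₂/∂x = 3
∂F₁/∂y = -9*y^2 - 4
Scalar curl = 9*y^2 + 7
At (2, -1): 16.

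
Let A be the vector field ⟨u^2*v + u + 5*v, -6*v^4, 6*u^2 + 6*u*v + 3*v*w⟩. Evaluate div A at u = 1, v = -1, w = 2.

∂A₁/∂u = 2*u*v + 1
∂A₂/∂v = -24*v^3
∂A₃/∂w = 3*v
∇·A = 2*u*v - 24*v^3 + 3*v + 1
At (1, -1, 2): 20.

20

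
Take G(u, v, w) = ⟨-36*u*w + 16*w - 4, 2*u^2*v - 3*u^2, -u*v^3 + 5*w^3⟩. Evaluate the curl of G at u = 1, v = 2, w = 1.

(∇×G)₁ = ∂G₃/∂v − ∂G₂/∂w = -3*u*v^2
(∇×G)₂ = ∂G₁/∂w − ∂G₃/∂u = -36*u + v^3 + 16
(∇×G)₃ = ∂G₂/∂u − ∂G₁/∂v = 4*u*v - 6*u
∇×G = (-3*u*v^2, -36*u + v^3 + 16, 4*u*v - 6*u)
At (1, 2, 1): (-12, -12, 2).

(-12, -12, 2)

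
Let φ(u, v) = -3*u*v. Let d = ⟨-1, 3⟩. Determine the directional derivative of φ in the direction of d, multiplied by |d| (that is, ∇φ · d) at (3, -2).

-33

∂φ/∂u = -3*v
∂φ/∂v = -3*u
∇φ at (3, -2) = (6, -9)
∇φ · d = (6)(-1) + (-9)(3) = -33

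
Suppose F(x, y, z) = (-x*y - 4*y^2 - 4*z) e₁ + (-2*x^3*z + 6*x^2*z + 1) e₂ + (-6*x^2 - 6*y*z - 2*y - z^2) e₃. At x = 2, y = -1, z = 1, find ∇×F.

(∇×F)₁ = ∂F₃/∂y − ∂F₂/∂z = 2*x^3 - 6*x^2 - 6*z - 2
(∇×F)₂ = ∂F₁/∂z − ∂F₃/∂x = 12*x - 4
(∇×F)₃ = ∂F₂/∂x − ∂F₁/∂y = -6*x^2*z + 12*x*z + x + 8*y
∇×F = (2*x^3 - 6*x^2 - 6*z - 2, 12*x - 4, -6*x^2*z + 12*x*z + x + 8*y)
At (2, -1, 1): (-16, 20, -6).

(-16, 20, -6)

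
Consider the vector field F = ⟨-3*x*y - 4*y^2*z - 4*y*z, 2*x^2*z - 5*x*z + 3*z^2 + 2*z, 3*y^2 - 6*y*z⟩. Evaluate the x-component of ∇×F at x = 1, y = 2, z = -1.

25

(∇×F)_1 = ∂F₃/∂y − ∂F₂/∂z
= 6*y - 6*z − (2*x^2 - 5*x + 6*z + 2)
= -2*x^2 + 5*x + 6*y - 12*z - 2
At (1, 2, -1): 25.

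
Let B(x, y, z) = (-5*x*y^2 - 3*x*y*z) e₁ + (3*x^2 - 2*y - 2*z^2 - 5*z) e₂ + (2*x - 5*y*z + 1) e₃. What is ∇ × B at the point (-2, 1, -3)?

(8, 4, -14)

(∇×B)₁ = ∂B₃/∂y − ∂B₂/∂z = -z + 5
(∇×B)₂ = ∂B₁/∂z − ∂B₃/∂x = -3*x*y - 2
(∇×B)₃ = ∂B₂/∂x − ∂B₁/∂y = 10*x*y + 3*x*z + 6*x
∇×B = (-z + 5, -3*x*y - 2, 10*x*y + 3*x*z + 6*x)
At (-2, 1, -3): (8, 4, -14).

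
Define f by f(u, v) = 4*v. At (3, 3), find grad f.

(0, 4)

∂f/∂u = 0
∂f/∂v = 4
∇f = (0, 4)
At (3, 3): (0, 4).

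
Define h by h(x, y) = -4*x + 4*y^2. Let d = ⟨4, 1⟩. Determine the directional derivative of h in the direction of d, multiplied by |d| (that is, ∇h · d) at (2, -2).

-32

∂h/∂x = -4
∂h/∂y = 8*y
∇h at (2, -2) = (-4, -16)
∇h · d = (-4)(4) + (-16)(1) = -32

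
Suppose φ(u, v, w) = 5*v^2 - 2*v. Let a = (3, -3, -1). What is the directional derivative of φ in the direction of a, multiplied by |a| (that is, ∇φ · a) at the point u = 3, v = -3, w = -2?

∂φ/∂u = 0
∂φ/∂v = 10*v - 2
∂φ/∂w = 0
∇φ at (3, -3, -2) = (0, -32, 0)
∇φ · a = (0)(3) + (-32)(-3) + (0)(-1) = 96

96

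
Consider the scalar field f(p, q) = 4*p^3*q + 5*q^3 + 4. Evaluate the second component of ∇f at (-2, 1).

(∇f)_2 = ∂f/∂q = 4*p^3 + 15*q^2
At (-2, 1): -17.

-17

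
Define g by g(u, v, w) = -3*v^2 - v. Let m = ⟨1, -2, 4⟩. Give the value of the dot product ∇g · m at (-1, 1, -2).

∂g/∂u = 0
∂g/∂v = -6*v - 1
∂g/∂w = 0
∇g at (-1, 1, -2) = (0, -7, 0)
∇g · m = (0)(1) + (-7)(-2) + (0)(4) = 14

14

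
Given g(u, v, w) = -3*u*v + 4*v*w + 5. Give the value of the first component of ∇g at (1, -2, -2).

(∇g)_1 = ∂g/∂u = -3*v
At (1, -2, -2): 6.

6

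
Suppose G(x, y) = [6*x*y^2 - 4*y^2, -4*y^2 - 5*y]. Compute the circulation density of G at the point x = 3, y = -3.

84

∂G₂/∂x = 0
∂G₁/∂y = 12*x*y - 8*y
Scalar curl = -12*x*y + 8*y
At (3, -3): 84.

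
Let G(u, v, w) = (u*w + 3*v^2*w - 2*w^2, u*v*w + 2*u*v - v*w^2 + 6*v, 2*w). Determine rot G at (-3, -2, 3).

(-18, -3, 26)

(∇×G)₁ = ∂G₃/∂v − ∂G₂/∂w = -u*v + 2*v*w
(∇×G)₂ = ∂G₁/∂w − ∂G₃/∂u = u + 3*v^2 - 4*w
(∇×G)₃ = ∂G₂/∂u − ∂G₁/∂v = -5*v*w + 2*v
∇×G = (-u*v + 2*v*w, u + 3*v^2 - 4*w, -5*v*w + 2*v)
At (-3, -2, 3): (-18, -3, 26).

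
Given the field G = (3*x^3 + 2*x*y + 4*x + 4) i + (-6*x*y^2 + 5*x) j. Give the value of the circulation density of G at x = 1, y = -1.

∂G₂/∂x = -6*y^2 + 5
∂G₁/∂y = 2*x
Scalar curl = -2*x - 6*y^2 + 5
At (1, -1): -3.

-3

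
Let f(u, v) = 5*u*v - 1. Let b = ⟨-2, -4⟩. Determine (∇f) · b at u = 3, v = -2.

∂f/∂u = 5*v
∂f/∂v = 5*u
∇f at (3, -2) = (-10, 15)
∇f · b = (-10)(-2) + (15)(-4) = -40

-40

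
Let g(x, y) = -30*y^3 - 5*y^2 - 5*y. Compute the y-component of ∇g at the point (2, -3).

-785

(∇g)_2 = ∂g/∂y = -90*y^2 - 10*y - 5
At (2, -3): -785.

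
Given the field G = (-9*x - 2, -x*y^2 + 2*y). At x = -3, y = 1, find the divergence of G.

∂G₁/∂x = -9
∂G₂/∂y = -2*x*y + 2
∇·G = -2*x*y - 7
At (-3, 1): -1.

-1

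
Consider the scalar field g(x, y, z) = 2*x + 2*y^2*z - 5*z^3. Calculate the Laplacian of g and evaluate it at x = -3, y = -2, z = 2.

∂²g/∂x² = 0
∂²g/∂y² = 4*z
∂²g/∂z² = -30*z
∇²g = -26*z
At (-3, -2, 2): -52.

-52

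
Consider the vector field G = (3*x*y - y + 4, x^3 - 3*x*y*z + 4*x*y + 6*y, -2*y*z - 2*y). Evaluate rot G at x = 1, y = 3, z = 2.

(∇×G)₁ = ∂G₃/∂y − ∂G₂/∂z = 3*x*y - 2*z - 2
(∇×G)₂ = ∂G₁/∂z − ∂G₃/∂x = 0
(∇×G)₃ = ∂G₂/∂x − ∂G₁/∂y = 3*x^2 - 3*x - 3*y*z + 4*y + 1
∇×G = (3*x*y - 2*z - 2, 0, 3*x^2 - 3*x - 3*y*z + 4*y + 1)
At (1, 3, 2): (3, 0, -5).

(3, 0, -5)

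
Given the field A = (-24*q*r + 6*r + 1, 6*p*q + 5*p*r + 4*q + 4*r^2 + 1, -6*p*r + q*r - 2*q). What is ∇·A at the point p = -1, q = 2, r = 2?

∂A₁/∂p = 0
∂A₂/∂q = 6*p + 4
∂A₃/∂r = -6*p + q
∇·A = q + 4
At (-1, 2, 2): 6.

6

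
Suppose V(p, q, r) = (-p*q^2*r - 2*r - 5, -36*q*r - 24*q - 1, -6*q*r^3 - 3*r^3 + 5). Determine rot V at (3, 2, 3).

(∇×V)₁ = ∂V₃/∂q − ∂V₂/∂r = 36*q - 6*r^3
(∇×V)₂ = ∂V₁/∂r − ∂V₃/∂p = -p*q^2 - 2
(∇×V)₃ = ∂V₂/∂p − ∂V₁/∂q = 2*p*q*r
∇×V = (36*q - 6*r^3, -p*q^2 - 2, 2*p*q*r)
At (3, 2, 3): (-90, -14, 36).

(-90, -14, 36)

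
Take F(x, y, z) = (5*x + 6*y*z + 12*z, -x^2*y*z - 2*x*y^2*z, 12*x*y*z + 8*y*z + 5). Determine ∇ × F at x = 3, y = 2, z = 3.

(∇×F)₁ = ∂F₃/∂y − ∂F₂/∂z = x^2*y + 2*x*y^2 + 12*x*z + 8*z
(∇×F)₂ = ∂F₁/∂z − ∂F₃/∂x = -12*y*z + 6*y + 12
(∇×F)₃ = ∂F₂/∂x − ∂F₁/∂y = -2*x*y*z - 2*y^2*z - 6*z
∇×F = (x^2*y + 2*x*y^2 + 12*x*z + 8*z, -12*y*z + 6*y + 12, -2*x*y*z - 2*y^2*z - 6*z)
At (3, 2, 3): (174, -48, -78).

(174, -48, -78)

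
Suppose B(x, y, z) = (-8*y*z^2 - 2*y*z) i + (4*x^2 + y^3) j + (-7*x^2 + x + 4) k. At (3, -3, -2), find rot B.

(∇×B)₁ = ∂B₃/∂y − ∂B₂/∂z = 0
(∇×B)₂ = ∂B₁/∂z − ∂B₃/∂x = 14*x - 16*y*z - 2*y - 1
(∇×B)₃ = ∂B₂/∂x − ∂B₁/∂y = 8*x + 8*z^2 + 2*z
∇×B = (0, 14*x - 16*y*z - 2*y - 1, 8*x + 8*z^2 + 2*z)
At (3, -3, -2): (0, -49, 52).

(0, -49, 52)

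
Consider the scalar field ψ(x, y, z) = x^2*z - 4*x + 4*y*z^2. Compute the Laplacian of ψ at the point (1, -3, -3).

-30

∂²ψ/∂x² = 2*z
∂²ψ/∂y² = 0
∂²ψ/∂z² = 8*y
∇²ψ = 8*y + 2*z
At (1, -3, -3): -30.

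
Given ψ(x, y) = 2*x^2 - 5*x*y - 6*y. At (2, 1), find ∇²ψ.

4

∂²ψ/∂x² = 4
∂²ψ/∂y² = 0
∇²ψ = 4
At (2, 1): 4.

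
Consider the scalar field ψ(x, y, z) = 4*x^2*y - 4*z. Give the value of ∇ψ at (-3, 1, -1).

∂ψ/∂x = 8*x*y
∂ψ/∂y = 4*x^2
∂ψ/∂z = -4
∇ψ = (8*x*y, 4*x^2, -4)
At (-3, 1, -1): (-24, 36, -4).

(-24, 36, -4)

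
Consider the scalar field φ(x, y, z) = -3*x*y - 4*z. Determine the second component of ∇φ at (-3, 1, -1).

(∇φ)_2 = ∂φ/∂y = -3*x
At (-3, 1, -1): 9.

9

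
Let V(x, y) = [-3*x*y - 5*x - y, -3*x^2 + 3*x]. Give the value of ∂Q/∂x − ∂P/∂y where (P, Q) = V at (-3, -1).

13

∂V₂/∂x = -6*x + 3
∂V₁/∂y = -3*x - 1
Scalar curl = -3*x + 4
At (-3, -1): 13.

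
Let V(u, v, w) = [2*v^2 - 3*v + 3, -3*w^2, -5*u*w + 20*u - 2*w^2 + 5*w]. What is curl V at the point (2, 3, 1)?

(∇×V)₁ = ∂V₃/∂v − ∂V₂/∂w = 6*w
(∇×V)₂ = ∂V₁/∂w − ∂V₃/∂u = 5*w - 20
(∇×V)₃ = ∂V₂/∂u − ∂V₁/∂v = -4*v + 3
∇×V = (6*w, 5*w - 20, -4*v + 3)
At (2, 3, 1): (6, -15, -9).

(6, -15, -9)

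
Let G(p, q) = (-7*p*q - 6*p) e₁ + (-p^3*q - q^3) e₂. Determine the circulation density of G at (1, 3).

∂G₂/∂p = -3*p^2*q
∂G₁/∂q = -7*p
Scalar curl = -3*p^2*q + 7*p
At (1, 3): -2.

-2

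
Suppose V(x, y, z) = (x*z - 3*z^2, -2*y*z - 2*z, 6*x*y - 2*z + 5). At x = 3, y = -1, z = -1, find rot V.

(18, 15, 0)

(∇×V)₁ = ∂V₃/∂y − ∂V₂/∂z = 6*x + 2*y + 2
(∇×V)₂ = ∂V₁/∂z − ∂V₃/∂x = x - 6*y - 6*z
(∇×V)₃ = ∂V₂/∂x − ∂V₁/∂y = 0
∇×V = (6*x + 2*y + 2, x - 6*y - 6*z, 0)
At (3, -1, -1): (18, 15, 0).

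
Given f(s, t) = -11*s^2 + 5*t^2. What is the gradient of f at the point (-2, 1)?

(44, 10)

∂f/∂s = -22*s
∂f/∂t = 10*t
∇f = (-22*s, 10*t)
At (-2, 1): (44, 10).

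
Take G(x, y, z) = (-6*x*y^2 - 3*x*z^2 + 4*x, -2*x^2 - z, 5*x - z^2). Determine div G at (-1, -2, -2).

∂G₁/∂x = -6*y^2 - 3*z^2 + 4
∂G₂/∂y = 0
∂G₃/∂z = -2*z
∇·G = -6*y^2 - 3*z^2 - 2*z + 4
At (-1, -2, -2): -28.

-28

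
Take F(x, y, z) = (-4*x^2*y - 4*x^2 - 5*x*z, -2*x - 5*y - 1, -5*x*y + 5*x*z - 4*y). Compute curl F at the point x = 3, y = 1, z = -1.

(∇×F)₁ = ∂F₃/∂y − ∂F₂/∂z = -5*x - 4
(∇×F)₂ = ∂F₁/∂z − ∂F₃/∂x = -5*x + 5*y - 5*z
(∇×F)₃ = ∂F₂/∂x − ∂F₁/∂y = 4*x^2 - 2
∇×F = (-5*x - 4, -5*x + 5*y - 5*z, 4*x^2 - 2)
At (3, 1, -1): (-19, -5, 34).

(-19, -5, 34)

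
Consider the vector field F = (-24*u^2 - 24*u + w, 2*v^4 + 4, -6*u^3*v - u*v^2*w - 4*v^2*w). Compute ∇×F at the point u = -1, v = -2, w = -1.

(∇×F)₁ = ∂F₃/∂v − ∂F₂/∂w = -6*u^3 - 2*u*v*w - 8*v*w
(∇×F)₂ = ∂F₁/∂w − ∂F₃/∂u = 18*u^2*v + v^2*w + 1
(∇×F)₃ = ∂F₂/∂u − ∂F₁/∂v = 0
∇×F = (-6*u^3 - 2*u*v*w - 8*v*w, 18*u^2*v + v^2*w + 1, 0)
At (-1, -2, -1): (-6, -39, 0).

(-6, -39, 0)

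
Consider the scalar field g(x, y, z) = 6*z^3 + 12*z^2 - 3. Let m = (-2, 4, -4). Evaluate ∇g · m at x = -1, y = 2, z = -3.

∂g/∂x = 0
∂g/∂y = 0
∂g/∂z = 18*z^2 + 24*z
∇g at (-1, 2, -3) = (0, 0, 90)
∇g · m = (0)(-2) + (0)(4) + (90)(-4) = -360

-360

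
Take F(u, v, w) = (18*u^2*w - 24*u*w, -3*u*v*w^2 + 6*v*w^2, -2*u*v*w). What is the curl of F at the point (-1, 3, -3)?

(156, 24, -81)

(∇×F)₁ = ∂F₃/∂v − ∂F₂/∂w = 6*u*v*w - 2*u*w - 12*v*w
(∇×F)₂ = ∂F₁/∂w − ∂F₃/∂u = 18*u^2 - 24*u + 2*v*w
(∇×F)₃ = ∂F₂/∂u − ∂F₁/∂v = -3*v*w^2
∇×F = (6*u*v*w - 2*u*w - 12*v*w, 18*u^2 - 24*u + 2*v*w, -3*v*w^2)
At (-1, 3, -3): (156, 24, -81).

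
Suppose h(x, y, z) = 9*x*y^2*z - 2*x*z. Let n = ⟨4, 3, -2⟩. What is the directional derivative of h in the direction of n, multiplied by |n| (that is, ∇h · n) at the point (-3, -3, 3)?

∂h/∂x = 9*y^2*z - 2*z
∂h/∂y = 18*x*y*z
∂h/∂z = 9*x*y^2 - 2*x
∇h at (-3, -3, 3) = (237, 486, -237)
∇h · n = (237)(4) + (486)(3) + (-237)(-2) = 2880

2880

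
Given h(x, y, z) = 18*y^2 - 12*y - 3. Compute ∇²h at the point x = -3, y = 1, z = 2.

36

∂²h/∂x² = 0
∂²h/∂y² = 36
∂²h/∂z² = 0
∇²h = 36
At (-3, 1, 2): 36.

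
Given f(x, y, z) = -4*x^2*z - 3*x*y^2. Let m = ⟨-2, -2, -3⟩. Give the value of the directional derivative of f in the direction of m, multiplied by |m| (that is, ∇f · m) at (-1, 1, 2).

∂f/∂x = -8*x*z - 3*y^2
∂f/∂y = -6*x*y
∂f/∂z = -4*x^2
∇f at (-1, 1, 2) = (13, 6, -4)
∇f · m = (13)(-2) + (6)(-2) + (-4)(-3) = -26

-26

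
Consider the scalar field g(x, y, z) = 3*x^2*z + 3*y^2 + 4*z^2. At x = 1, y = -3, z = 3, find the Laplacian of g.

∂²g/∂x² = 6*z
∂²g/∂y² = 6
∂²g/∂z² = 8
∇²g = 6*z + 14
At (1, -3, 3): 32.

32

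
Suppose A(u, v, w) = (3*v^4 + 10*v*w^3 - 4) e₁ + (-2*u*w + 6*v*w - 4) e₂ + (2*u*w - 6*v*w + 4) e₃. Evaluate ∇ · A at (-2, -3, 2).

26

∂A₁/∂u = 0
∂A₂/∂v = 6*w
∂A₃/∂w = 2*u - 6*v
∇·A = 2*u - 6*v + 6*w
At (-2, -3, 2): 26.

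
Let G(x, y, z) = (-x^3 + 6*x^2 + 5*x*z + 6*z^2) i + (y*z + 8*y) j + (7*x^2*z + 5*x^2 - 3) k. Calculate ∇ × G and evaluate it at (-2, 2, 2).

(-2, 90, 0)

(∇×G)₁ = ∂G₃/∂y − ∂G₂/∂z = -y
(∇×G)₂ = ∂G₁/∂z − ∂G₃/∂x = -14*x*z - 5*x + 12*z
(∇×G)₃ = ∂G₂/∂x − ∂G₁/∂y = 0
∇×G = (-y, -14*x*z - 5*x + 12*z, 0)
At (-2, 2, 2): (-2, 90, 0).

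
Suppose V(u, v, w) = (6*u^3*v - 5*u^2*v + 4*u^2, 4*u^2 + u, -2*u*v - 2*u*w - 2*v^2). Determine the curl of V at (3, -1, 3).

(∇×V)₁ = ∂V₃/∂v − ∂V₂/∂w = -2*u - 4*v
(∇×V)₂ = ∂V₁/∂w − ∂V₃/∂u = 2*v + 2*w
(∇×V)₃ = ∂V₂/∂u − ∂V₁/∂v = -6*u^3 + 5*u^2 + 8*u + 1
∇×V = (-2*u - 4*v, 2*v + 2*w, -6*u^3 + 5*u^2 + 8*u + 1)
At (3, -1, 3): (-2, 4, -92).

(-2, 4, -92)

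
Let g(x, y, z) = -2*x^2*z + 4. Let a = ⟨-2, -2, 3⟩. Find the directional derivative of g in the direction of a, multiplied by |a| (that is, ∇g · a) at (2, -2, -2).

∂g/∂x = -4*x*z
∂g/∂y = 0
∂g/∂z = -2*x^2
∇g at (2, -2, -2) = (16, 0, -8)
∇g · a = (16)(-2) + (0)(-2) + (-8)(3) = -56

-56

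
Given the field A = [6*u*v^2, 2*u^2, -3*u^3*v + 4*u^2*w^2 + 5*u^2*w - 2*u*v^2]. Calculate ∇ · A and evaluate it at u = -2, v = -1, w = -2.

-38

∂A₁/∂u = 6*v^2
∂A₂/∂v = 0
∂A₃/∂w = 8*u^2*w + 5*u^2
∇·A = 8*u^2*w + 5*u^2 + 6*v^2
At (-2, -1, -2): -38.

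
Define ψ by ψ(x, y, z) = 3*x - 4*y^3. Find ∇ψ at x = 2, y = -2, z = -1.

(3, -48, 0)

∂ψ/∂x = 3
∂ψ/∂y = -12*y^2
∂ψ/∂z = 0
∇ψ = (3, -12*y^2, 0)
At (2, -2, -1): (3, -48, 0).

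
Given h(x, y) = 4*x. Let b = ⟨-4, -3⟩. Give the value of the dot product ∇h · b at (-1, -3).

-16

∂h/∂x = 4
∂h/∂y = 0
∇h at (-1, -3) = (4, 0)
∇h · b = (4)(-4) + (0)(-3) = -16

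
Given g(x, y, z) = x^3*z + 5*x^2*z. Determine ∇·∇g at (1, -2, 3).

∂²g/∂x² = 2*z*(3*x + 5)
∂²g/∂y² = 0
∂²g/∂z² = 0
∇²g = 6*x*z + 10*z
At (1, -2, 3): 48.

48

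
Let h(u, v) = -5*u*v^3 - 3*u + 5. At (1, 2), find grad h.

∂h/∂u = -5*v^3 - 3
∂h/∂v = -15*u*v^2
∇h = (-5*v^3 - 3, -15*u*v^2)
At (1, 2): (-43, -60).

(-43, -60)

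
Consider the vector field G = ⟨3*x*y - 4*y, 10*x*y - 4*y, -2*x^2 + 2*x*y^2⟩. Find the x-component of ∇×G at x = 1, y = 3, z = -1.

(∇×G)_1 = ∂G₃/∂y − ∂G₂/∂z
= 4*x*y − (0)
= 4*x*y
At (1, 3, -1): 12.

12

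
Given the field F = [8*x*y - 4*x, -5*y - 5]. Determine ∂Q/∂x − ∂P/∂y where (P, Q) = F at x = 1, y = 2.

∂F₂/∂x = 0
∂F₁/∂y = 8*x
Scalar curl = -8*x
At (1, 2): -8.

-8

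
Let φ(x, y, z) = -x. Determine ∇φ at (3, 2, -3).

∂φ/∂x = -1
∂φ/∂y = 0
∂φ/∂z = 0
∇φ = (-1, 0, 0)
At (3, 2, -3): (-1, 0, 0).

(-1, 0, 0)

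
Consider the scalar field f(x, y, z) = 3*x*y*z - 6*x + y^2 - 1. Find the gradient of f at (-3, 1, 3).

(3, -25, -9)

∂f/∂x = 3*y*z - 6
∂f/∂y = 3*x*z + 2*y
∂f/∂z = 3*x*y
∇f = (3*y*z - 6, 3*x*z + 2*y, 3*x*y)
At (-3, 1, 3): (3, -25, -9).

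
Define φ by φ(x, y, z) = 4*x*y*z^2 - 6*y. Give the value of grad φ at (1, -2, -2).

∂φ/∂x = 4*y*z^2
∂φ/∂y = 4*x*z^2 - 6
∂φ/∂z = 8*x*y*z
∇φ = (4*y*z^2, 4*x*z^2 - 6, 8*x*y*z)
At (1, -2, -2): (-32, 10, 32).

(-32, 10, 32)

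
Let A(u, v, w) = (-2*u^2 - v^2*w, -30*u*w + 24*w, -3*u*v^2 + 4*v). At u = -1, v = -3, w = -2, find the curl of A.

(∇×A)₁ = ∂A₃/∂v − ∂A₂/∂w = -6*u*v + 30*u - 20
(∇×A)₂ = ∂A₁/∂w − ∂A₃/∂u = 2*v^2
(∇×A)₃ = ∂A₂/∂u − ∂A₁/∂v = 2*v*w - 30*w
∇×A = (-6*u*v + 30*u - 20, 2*v^2, 2*v*w - 30*w)
At (-1, -3, -2): (-68, 18, 72).

(-68, 18, 72)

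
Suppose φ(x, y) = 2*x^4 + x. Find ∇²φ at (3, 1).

216

∂²φ/∂x² = 24*x^2
∂²φ/∂y² = 0
∇²φ = 24*x^2
At (3, 1): 216.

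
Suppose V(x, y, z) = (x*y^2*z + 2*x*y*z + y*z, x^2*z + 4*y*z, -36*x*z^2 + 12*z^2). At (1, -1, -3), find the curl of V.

(∇×V)₁ = ∂V₃/∂y − ∂V₂/∂z = -x^2 - 4*y
(∇×V)₂ = ∂V₁/∂z − ∂V₃/∂x = x*y^2 + 2*x*y + y + 36*z^2
(∇×V)₃ = ∂V₂/∂x − ∂V₁/∂y = -2*x*y*z - z
∇×V = (-x^2 - 4*y, x*y^2 + 2*x*y + y + 36*z^2, -2*x*y*z - z)
At (1, -1, -3): (3, 322, -3).

(3, 322, -3)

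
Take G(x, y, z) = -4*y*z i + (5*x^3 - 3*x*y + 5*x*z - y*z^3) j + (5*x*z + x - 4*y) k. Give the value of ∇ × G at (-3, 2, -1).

(∇×G)₁ = ∂G₃/∂y − ∂G₂/∂z = -5*x + 3*y*z^2 - 4
(∇×G)₂ = ∂G₁/∂z − ∂G₃/∂x = -4*y - 5*z - 1
(∇×G)₃ = ∂G₂/∂x − ∂G₁/∂y = 15*x^2 - 3*y + 9*z
∇×G = (-5*x + 3*y*z^2 - 4, -4*y - 5*z - 1, 15*x^2 - 3*y + 9*z)
At (-3, 2, -1): (17, -4, 120).

(17, -4, 120)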